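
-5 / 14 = -0.36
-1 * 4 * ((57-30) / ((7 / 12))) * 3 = -3888 / 7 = -555.43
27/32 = 0.84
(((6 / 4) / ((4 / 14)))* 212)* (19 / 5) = 21147 / 5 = 4229.40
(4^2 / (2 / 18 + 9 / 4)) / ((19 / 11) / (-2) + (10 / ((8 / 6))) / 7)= 2772 / 85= 32.61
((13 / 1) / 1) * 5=65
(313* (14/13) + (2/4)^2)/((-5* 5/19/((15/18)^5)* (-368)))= 4628875/16533504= 0.28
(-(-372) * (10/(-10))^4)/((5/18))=6696/5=1339.20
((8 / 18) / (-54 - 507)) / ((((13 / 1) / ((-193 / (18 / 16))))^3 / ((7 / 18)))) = 51531160576 / 72778896333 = 0.71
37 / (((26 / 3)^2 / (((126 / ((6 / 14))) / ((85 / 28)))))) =685314 / 14365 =47.71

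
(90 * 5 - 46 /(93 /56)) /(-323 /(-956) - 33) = -37545944 /2903925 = -12.93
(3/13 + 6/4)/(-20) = -9/104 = -0.09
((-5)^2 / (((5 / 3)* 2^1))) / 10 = 3 / 4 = 0.75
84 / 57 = 28 / 19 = 1.47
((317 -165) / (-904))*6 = -114 / 113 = -1.01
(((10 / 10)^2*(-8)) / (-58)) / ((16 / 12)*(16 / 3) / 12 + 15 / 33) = 1188 / 9019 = 0.13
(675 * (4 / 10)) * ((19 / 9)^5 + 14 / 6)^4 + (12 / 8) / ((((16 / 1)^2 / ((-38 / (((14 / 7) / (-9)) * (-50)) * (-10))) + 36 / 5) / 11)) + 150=11722600079042276761399440745445 / 11307529444734725779656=1036707455.54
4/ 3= 1.33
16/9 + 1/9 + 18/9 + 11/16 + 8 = 12.58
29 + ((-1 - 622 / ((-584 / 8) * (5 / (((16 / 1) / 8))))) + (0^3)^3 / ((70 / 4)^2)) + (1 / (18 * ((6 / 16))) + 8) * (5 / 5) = 389828 / 9855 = 39.56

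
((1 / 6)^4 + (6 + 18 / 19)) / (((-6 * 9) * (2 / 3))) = -171091 / 886464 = -0.19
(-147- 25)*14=-2408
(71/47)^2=5041/2209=2.28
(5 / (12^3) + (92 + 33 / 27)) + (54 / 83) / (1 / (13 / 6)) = 94.63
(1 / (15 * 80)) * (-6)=-1 / 200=-0.00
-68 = -68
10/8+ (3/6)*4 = 13/4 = 3.25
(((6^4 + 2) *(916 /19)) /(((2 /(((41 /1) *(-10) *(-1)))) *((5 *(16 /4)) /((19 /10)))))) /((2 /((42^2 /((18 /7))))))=2090057123 /5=418011424.60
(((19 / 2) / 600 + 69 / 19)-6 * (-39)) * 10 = 5418361 / 2280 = 2376.47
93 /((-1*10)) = -93 /10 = -9.30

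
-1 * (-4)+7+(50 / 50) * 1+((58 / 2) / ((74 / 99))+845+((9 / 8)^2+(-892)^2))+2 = 1886261333 / 2368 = 796563.06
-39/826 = -0.05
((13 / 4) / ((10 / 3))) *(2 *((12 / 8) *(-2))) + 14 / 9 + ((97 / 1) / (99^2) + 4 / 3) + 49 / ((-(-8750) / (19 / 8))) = -287944967 / 98010000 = -2.94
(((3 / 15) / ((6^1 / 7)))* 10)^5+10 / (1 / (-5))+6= 6115 / 243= 25.16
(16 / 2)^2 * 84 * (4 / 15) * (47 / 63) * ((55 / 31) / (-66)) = -24064 / 837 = -28.75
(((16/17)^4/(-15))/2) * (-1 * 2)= 65536/1252815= 0.05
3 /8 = 0.38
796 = 796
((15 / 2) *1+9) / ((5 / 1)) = 33 / 10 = 3.30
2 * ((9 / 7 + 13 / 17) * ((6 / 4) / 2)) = 366 / 119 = 3.08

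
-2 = -2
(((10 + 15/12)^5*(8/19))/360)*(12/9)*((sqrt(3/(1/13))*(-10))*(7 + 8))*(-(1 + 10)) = 1127671875*sqrt(39)/2432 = 2895686.10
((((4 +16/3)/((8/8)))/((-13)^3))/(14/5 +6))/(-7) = 0.00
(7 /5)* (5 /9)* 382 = 2674 /9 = 297.11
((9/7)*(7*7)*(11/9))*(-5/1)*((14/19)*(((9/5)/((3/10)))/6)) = -5390/19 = -283.68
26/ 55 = 0.47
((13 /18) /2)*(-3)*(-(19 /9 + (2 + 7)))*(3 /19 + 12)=25025 /171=146.35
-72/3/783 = -8/261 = -0.03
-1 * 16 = -16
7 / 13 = 0.54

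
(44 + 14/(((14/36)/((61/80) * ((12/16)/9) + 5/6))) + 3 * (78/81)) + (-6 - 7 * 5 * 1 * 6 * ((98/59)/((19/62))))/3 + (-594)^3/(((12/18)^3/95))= -54236896207524193/807120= -67198057547.23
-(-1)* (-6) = -6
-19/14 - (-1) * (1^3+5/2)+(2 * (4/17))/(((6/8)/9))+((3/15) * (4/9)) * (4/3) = 127049/16065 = 7.91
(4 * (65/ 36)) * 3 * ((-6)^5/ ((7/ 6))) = -1010880/ 7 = -144411.43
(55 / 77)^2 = 0.51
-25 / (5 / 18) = -90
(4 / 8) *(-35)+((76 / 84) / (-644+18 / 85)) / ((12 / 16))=-60337465 / 3447486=-17.50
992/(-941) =-1.05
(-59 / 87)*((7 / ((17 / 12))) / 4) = -413 / 493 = -0.84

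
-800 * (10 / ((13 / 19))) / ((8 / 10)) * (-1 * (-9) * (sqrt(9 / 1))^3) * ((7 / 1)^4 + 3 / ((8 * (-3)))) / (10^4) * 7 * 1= -620751033 / 104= -5968759.93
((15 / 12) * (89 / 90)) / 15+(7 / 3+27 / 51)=54073 / 18360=2.95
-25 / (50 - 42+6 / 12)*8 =-400 / 17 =-23.53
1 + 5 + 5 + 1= 12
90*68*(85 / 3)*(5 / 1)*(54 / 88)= 5852250 / 11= 532022.73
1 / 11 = 0.09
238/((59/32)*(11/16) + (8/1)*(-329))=-121856/1346935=-0.09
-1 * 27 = -27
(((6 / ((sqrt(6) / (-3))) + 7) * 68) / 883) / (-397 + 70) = -476 / 288741 + 68 * sqrt(6) / 96247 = 0.00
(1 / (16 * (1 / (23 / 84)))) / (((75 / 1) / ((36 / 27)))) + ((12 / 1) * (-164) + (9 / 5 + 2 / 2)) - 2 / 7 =-148590697 / 75600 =-1965.49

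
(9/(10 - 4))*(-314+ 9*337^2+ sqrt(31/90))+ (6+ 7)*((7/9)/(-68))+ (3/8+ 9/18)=sqrt(310)/20+ 1876038541/1224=1532712.11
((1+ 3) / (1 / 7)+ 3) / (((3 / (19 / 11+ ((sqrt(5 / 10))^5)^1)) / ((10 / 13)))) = 155*sqrt(2) / 156+ 5890 / 429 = 15.13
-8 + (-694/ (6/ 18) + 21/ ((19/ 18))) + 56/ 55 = -2162196/ 1045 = -2069.09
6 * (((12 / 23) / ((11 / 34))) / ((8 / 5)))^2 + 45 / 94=39554505 / 6016846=6.57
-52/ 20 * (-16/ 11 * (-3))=-624/ 55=-11.35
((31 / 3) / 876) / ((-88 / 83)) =-2573 / 231264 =-0.01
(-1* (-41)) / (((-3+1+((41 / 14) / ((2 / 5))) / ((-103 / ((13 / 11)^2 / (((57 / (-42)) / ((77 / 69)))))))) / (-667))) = 81240443922 / 5698937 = 14255.37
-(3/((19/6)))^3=-5832/6859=-0.85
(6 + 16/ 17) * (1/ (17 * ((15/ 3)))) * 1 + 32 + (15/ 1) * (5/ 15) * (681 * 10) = 49248608/ 1445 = 34082.08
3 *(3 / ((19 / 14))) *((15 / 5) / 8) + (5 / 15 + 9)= 11.82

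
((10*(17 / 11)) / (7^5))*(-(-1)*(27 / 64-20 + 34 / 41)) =-4181745 / 242558624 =-0.02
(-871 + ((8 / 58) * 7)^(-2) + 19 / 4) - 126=-777083 / 784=-991.18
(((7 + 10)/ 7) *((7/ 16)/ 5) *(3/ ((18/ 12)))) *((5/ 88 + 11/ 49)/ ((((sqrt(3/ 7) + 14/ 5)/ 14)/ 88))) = 144347/ 2594 - 103105 *sqrt(21)/ 36316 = 42.64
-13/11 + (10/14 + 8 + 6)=1042/77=13.53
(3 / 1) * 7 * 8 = 168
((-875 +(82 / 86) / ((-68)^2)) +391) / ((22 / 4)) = -96234647 / 1093576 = -88.00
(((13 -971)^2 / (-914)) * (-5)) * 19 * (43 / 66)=937266485 / 15081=62148.83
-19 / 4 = -4.75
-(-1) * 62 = 62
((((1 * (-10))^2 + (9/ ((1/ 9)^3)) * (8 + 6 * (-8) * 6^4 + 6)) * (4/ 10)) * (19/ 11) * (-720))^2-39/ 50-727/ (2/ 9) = 124643325459097761684718953/ 3025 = 41204405110445541052799.65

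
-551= -551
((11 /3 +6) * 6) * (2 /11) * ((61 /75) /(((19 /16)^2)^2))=463732736 /107514825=4.31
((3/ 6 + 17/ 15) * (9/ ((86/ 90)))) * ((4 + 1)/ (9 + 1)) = 1323/ 172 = 7.69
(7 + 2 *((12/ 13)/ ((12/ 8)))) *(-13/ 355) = -107/ 355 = -0.30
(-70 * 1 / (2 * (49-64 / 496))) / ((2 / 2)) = -0.72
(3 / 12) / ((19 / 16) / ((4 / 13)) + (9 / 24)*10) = 16 / 487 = 0.03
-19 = -19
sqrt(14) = 3.74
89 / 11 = 8.09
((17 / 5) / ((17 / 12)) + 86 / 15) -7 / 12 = 151 / 20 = 7.55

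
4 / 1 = 4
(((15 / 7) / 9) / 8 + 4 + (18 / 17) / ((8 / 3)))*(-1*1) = -12643 / 2856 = -4.43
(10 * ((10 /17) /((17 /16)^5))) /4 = 26214400 /24137569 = 1.09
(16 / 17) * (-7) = -112 / 17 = -6.59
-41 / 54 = -0.76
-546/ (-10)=273/ 5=54.60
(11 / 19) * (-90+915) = 9075 / 19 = 477.63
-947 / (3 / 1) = -947 / 3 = -315.67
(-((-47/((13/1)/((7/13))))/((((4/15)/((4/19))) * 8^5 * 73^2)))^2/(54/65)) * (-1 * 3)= 13530125/48368048453021289414656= 0.00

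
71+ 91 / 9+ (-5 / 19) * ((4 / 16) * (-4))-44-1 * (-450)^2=-34621109 / 171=-202462.63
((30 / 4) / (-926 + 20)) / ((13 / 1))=-5 / 7852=-0.00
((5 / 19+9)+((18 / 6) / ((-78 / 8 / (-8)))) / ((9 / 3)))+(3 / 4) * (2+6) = 11918 / 741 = 16.08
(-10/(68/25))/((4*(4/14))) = -875/272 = -3.22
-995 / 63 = -15.79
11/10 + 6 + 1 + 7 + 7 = 221/10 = 22.10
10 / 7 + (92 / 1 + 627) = 5043 / 7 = 720.43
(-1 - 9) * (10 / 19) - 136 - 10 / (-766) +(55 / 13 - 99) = -22327665 / 94601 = -236.02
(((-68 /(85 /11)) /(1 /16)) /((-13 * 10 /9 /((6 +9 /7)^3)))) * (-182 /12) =-57175.29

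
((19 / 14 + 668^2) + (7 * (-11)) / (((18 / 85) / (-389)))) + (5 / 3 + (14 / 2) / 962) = 35616434281 / 60606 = 587671.75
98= 98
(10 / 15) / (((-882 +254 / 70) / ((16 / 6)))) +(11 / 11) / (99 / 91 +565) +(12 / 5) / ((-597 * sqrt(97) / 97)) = -4 * sqrt(97) / 995 - 3669323 / 14253254118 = -0.04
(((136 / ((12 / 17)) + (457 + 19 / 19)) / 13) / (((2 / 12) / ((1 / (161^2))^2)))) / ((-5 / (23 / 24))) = -488 / 5696528565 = -0.00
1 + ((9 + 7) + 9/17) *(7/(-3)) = -1916/51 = -37.57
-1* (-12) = 12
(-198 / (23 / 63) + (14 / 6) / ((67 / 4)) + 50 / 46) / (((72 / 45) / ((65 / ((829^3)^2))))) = -0.00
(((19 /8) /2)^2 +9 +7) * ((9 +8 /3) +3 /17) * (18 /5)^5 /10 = 12467.57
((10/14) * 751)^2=14100025/49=287755.61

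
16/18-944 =-943.11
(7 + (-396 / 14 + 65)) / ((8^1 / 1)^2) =153 / 224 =0.68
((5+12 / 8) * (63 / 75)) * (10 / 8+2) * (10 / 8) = 3549 / 160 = 22.18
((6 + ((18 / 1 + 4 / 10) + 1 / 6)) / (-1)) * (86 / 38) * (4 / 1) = -63382 / 285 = -222.39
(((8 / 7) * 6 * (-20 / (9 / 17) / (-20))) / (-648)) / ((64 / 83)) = -1411 / 54432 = -0.03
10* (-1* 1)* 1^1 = -10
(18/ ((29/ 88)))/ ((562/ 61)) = 48312/ 8149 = 5.93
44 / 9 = 4.89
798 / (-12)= -133 / 2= -66.50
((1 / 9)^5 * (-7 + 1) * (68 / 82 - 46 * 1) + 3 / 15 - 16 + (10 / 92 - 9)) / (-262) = 4582118117 / 48630000780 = 0.09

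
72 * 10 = 720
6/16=3/8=0.38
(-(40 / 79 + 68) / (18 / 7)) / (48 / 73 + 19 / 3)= -460922 / 120949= -3.81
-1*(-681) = 681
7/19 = 0.37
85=85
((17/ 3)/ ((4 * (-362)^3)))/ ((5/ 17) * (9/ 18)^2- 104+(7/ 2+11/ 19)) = 5491/ 18358905077352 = 0.00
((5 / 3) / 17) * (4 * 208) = 4160 / 51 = 81.57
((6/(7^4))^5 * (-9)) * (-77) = 769824/11398895185373143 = 0.00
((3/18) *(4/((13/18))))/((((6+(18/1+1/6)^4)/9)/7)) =979776/1835157181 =0.00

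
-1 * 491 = -491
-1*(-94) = 94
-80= -80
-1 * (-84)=84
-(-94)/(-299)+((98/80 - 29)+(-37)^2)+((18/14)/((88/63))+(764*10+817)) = 161141777/16445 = 9798.83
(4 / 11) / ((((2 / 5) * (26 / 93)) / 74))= 34410 / 143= 240.63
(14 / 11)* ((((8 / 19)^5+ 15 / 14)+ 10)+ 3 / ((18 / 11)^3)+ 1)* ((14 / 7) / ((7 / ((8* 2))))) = 74.29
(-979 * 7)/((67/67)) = -6853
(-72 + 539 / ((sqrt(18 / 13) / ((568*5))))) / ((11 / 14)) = -1008 / 11 + 974120*sqrt(26) / 3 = 1655593.99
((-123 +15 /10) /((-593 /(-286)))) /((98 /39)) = -1355211 /58114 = -23.32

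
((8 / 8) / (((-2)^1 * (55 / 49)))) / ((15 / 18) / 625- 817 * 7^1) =3675 / 47181739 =0.00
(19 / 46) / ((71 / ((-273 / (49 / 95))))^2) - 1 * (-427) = 5112564253 / 11362414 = 449.95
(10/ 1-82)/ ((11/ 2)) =-144/ 11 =-13.09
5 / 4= 1.25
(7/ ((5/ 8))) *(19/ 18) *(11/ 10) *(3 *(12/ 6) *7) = 40964/ 75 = 546.19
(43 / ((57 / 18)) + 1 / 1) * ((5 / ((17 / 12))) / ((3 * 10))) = 554 / 323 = 1.72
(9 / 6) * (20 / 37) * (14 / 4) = 105 / 37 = 2.84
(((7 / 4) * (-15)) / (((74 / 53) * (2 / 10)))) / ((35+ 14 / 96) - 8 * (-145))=-0.08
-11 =-11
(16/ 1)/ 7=16/ 7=2.29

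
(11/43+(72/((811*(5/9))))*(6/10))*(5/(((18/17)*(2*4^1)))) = 5212489/25108560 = 0.21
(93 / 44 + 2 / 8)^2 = 676 / 121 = 5.59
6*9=54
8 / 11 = 0.73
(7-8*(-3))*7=217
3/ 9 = 1/ 3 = 0.33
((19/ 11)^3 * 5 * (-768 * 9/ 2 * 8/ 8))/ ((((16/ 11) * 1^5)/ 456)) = -3377920320/ 121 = -27916696.86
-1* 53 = -53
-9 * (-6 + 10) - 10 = -46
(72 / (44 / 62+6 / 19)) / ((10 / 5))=5301 / 151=35.11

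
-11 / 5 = -2.20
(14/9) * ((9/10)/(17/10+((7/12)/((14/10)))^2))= 0.75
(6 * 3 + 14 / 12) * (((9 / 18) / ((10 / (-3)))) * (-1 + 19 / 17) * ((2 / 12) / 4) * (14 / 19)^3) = -7889 / 1399236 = -0.01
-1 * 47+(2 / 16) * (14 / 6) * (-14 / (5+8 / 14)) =-22339 / 468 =-47.73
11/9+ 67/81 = 166/81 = 2.05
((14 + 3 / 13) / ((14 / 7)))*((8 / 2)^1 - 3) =185 / 26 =7.12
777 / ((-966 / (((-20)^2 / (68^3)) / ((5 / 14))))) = -0.00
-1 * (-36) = 36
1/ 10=0.10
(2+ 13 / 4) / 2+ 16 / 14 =211 / 56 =3.77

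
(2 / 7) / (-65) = -0.00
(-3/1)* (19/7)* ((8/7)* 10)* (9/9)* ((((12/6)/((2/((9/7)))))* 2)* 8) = -656640/343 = -1914.40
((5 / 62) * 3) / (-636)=-5 / 13144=-0.00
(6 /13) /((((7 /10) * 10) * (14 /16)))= 48 /637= 0.08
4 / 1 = 4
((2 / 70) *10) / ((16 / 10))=5 / 28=0.18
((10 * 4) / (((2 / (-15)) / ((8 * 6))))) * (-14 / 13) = 201600 / 13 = 15507.69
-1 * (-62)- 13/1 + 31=80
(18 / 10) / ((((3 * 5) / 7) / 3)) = 63 / 25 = 2.52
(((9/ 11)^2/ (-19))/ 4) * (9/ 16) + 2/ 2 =146407/ 147136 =1.00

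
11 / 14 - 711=-9943 / 14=-710.21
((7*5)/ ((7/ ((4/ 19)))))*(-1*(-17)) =340/ 19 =17.89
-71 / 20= -3.55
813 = 813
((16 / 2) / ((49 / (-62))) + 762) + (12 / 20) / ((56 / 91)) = 1475591 / 1960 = 752.85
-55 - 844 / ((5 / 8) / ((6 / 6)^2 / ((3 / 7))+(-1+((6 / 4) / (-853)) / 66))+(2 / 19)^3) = -358274701305 / 193554391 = -1851.03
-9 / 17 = -0.53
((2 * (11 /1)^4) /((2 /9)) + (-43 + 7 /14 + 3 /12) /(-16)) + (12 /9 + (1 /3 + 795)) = 132568.31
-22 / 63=-0.35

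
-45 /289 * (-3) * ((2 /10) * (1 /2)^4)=27 /4624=0.01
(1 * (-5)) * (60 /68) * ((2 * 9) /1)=-1350 /17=-79.41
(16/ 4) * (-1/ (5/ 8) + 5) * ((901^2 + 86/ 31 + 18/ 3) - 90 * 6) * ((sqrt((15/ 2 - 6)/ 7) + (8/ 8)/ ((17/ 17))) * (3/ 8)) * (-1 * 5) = -30263775.00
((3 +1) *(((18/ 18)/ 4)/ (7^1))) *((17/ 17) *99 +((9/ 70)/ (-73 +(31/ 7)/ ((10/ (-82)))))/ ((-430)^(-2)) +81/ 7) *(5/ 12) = -6.36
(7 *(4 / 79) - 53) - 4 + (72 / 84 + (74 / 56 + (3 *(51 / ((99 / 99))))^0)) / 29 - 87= -143.54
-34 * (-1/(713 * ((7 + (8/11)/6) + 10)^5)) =1330603362/41051758838778125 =0.00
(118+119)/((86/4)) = 474/43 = 11.02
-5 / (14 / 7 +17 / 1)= -0.26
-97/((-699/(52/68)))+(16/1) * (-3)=-569123/11883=-47.89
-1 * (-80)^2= -6400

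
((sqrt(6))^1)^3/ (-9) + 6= 4.37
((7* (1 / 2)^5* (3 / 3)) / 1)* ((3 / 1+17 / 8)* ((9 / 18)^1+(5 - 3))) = 1435 / 512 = 2.80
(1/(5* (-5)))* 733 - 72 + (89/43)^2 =-4485492/46225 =-97.04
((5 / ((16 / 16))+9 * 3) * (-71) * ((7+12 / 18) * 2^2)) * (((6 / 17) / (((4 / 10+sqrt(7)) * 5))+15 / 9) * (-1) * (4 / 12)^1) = 2090240 * sqrt(7) / 8721+37415296 / 969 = 39246.41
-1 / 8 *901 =-901 / 8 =-112.62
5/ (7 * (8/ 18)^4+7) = 32805/ 47719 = 0.69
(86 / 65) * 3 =258 / 65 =3.97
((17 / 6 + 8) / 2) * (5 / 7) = 325 / 84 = 3.87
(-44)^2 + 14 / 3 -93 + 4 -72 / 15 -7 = 27598 / 15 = 1839.87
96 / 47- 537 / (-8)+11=30143 / 376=80.17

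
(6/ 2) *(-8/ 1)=-24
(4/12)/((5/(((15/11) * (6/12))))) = 1/22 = 0.05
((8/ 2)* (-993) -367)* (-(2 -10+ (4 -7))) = -47729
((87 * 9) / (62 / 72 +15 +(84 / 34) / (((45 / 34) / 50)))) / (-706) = -14094 / 1387643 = -0.01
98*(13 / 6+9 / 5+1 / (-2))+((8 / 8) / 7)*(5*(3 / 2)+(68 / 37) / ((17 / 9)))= 2649133 / 7770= 340.94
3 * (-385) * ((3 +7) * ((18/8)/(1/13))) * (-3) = 2027025/2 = 1013512.50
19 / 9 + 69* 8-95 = 4132 / 9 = 459.11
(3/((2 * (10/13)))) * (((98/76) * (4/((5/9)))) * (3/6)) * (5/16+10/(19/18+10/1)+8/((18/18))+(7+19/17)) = 16137666909/102843200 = 156.92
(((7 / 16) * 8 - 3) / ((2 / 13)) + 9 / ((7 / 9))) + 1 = 443 / 28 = 15.82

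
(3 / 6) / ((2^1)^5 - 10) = 1 / 44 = 0.02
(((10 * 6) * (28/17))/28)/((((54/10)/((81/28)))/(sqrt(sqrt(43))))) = 4.84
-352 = -352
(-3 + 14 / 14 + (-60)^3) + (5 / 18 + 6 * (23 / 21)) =-27215389 / 126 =-215995.15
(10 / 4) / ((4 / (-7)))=-35 / 8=-4.38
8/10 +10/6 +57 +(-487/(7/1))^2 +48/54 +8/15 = 2161373/441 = 4901.07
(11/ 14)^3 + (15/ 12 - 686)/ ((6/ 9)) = -704275/ 686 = -1026.64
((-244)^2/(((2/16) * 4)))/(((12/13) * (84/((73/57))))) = 7062458/3591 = 1966.71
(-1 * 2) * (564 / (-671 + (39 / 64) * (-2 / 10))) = 360960 / 214759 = 1.68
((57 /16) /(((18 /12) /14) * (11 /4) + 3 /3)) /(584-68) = 133 /24940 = 0.01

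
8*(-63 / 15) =-168 / 5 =-33.60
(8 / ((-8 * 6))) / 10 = -1 / 60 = -0.02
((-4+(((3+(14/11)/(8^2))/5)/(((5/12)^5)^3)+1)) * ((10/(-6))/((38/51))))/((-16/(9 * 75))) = 234914805801453731733/8164062500000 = 28774253.72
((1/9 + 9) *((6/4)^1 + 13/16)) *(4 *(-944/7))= -716024/63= -11365.46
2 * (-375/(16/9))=-3375/8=-421.88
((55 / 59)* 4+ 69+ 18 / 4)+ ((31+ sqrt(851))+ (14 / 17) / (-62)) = sqrt(851)+ 6729491 / 62186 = 137.39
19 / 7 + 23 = 180 / 7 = 25.71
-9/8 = -1.12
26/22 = 13/11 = 1.18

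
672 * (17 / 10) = 5712 / 5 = 1142.40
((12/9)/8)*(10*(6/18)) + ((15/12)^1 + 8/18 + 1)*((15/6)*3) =1495/72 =20.76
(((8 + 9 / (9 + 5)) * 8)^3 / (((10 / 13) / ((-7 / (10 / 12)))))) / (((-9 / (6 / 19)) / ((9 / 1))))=26530897536 / 23275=1139888.19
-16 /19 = -0.84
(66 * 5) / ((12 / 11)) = 605 / 2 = 302.50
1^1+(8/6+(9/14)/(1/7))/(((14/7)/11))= 397/12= 33.08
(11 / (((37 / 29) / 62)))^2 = 391169284 / 1369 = 285733.59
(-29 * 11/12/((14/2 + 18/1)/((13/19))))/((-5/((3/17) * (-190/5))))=-4147/4250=-0.98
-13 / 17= -0.76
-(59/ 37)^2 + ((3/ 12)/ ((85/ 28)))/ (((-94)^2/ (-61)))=-2615024423/ 1028201140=-2.54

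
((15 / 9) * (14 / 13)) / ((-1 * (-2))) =35 / 39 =0.90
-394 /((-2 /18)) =3546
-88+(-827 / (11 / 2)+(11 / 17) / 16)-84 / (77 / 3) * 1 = -722855 / 2992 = -241.60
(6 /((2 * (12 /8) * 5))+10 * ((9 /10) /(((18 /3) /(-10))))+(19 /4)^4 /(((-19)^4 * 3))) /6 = -2.43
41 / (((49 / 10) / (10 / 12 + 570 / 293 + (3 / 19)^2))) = 364757935 / 15548631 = 23.46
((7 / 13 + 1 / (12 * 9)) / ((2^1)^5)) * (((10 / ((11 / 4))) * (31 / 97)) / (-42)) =-119195 / 251675424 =-0.00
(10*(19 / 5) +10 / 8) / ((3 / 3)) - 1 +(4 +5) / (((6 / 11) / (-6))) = -243 / 4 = -60.75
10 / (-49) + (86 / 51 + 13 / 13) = 6203 / 2499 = 2.48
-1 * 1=-1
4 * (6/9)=8/3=2.67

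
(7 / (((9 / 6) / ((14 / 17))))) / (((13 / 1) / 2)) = 392 / 663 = 0.59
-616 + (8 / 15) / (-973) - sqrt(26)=-8990528 / 14595 - sqrt(26)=-621.10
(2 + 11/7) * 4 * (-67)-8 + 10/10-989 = -13672/7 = -1953.14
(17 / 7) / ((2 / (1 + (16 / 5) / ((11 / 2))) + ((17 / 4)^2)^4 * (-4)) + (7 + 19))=-24231936 / 4247964241633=-0.00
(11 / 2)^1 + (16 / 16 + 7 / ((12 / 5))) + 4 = 13.42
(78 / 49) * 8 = 624 / 49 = 12.73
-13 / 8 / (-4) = 13 / 32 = 0.41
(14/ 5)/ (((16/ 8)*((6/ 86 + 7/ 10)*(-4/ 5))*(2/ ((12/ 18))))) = -1505/ 1986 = -0.76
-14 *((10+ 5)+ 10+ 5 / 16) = -2835 / 8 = -354.38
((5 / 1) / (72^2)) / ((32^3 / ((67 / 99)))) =335 / 16817061888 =0.00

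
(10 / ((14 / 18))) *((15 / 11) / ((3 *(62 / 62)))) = 450 / 77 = 5.84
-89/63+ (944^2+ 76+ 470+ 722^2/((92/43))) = 1645084760/1449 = 1135324.20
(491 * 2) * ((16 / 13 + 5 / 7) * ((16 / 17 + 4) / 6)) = 347628 / 221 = 1572.98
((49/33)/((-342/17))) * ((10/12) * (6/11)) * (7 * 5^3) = -29.36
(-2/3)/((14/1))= -1/21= -0.05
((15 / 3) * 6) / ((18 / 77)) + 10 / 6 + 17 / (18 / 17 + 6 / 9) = 12307 / 88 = 139.85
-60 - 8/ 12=-182/ 3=-60.67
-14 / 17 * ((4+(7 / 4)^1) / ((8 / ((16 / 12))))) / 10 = -161 / 2040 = -0.08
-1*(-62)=62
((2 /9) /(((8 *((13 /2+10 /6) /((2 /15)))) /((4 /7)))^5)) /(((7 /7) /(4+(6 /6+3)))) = 512 /133525167467146875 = 0.00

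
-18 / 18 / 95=-1 / 95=-0.01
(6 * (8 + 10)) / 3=36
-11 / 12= -0.92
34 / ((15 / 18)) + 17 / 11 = 2329 / 55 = 42.35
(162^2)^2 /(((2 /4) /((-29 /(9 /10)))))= -44385952320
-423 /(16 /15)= -6345 /16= -396.56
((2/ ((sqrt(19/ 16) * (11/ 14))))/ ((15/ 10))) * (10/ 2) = 1120 * sqrt(19)/ 627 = 7.79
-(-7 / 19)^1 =7 / 19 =0.37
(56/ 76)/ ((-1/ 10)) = -140/ 19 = -7.37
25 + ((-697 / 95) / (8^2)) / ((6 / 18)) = 149909 / 6080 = 24.66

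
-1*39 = -39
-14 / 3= -4.67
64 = 64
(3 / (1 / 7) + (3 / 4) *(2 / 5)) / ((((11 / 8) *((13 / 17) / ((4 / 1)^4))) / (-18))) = -66742272 / 715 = -93345.83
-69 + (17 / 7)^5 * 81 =6773.89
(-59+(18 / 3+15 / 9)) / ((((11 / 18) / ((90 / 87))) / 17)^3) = -3610229616000 / 2951069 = -1223363.34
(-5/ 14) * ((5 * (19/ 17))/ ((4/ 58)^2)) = -399475/ 952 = -419.62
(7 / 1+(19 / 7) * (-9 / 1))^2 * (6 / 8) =11163 / 49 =227.82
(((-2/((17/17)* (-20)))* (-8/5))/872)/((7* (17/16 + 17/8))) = -8/972825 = -0.00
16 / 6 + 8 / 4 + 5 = 29 / 3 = 9.67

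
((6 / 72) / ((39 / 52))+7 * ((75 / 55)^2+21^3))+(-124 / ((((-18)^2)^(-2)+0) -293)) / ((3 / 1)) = 2171852426462045 / 33495426063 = 64840.27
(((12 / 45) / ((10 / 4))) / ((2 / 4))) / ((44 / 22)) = 8 / 75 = 0.11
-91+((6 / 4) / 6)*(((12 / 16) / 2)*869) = -305 / 32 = -9.53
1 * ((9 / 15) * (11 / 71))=33 / 355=0.09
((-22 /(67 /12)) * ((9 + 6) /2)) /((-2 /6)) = 5940 /67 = 88.66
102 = 102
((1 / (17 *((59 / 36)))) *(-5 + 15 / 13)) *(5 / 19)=-9000 / 247741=-0.04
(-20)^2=400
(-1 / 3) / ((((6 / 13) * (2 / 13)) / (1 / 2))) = -169 / 72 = -2.35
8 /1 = 8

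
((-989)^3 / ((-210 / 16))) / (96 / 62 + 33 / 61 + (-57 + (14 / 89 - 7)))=-1302448012248248 / 1091267415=-1193518.65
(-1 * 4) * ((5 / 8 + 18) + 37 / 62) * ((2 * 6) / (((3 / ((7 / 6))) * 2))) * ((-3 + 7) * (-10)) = 222460 / 31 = 7176.13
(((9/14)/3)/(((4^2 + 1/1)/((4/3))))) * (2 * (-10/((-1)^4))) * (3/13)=-0.08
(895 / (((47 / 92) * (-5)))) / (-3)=16468 / 141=116.79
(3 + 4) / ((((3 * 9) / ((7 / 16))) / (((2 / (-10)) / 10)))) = -0.00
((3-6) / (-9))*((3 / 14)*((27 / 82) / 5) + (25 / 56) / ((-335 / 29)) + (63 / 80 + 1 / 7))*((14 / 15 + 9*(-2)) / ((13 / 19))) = -84721456 / 11248965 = -7.53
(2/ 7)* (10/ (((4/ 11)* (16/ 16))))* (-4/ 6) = -110/ 21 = -5.24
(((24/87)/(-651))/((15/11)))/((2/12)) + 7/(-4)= -661469/377580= -1.75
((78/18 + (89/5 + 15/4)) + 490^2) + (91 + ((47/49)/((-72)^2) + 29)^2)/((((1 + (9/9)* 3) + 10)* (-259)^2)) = 72754304136914685764261/302984013327851520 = 240125.88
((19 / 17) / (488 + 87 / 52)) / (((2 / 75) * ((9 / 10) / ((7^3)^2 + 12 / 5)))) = 14529947900 / 1298613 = 11188.82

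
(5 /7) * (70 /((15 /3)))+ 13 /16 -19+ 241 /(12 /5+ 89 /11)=136493 /9232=14.78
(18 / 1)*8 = 144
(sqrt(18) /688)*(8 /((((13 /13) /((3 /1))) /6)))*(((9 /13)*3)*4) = 2916*sqrt(2) /559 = 7.38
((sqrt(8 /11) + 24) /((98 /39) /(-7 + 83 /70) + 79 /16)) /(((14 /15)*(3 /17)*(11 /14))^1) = 42.63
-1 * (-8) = 8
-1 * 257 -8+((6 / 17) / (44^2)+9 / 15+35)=-18875017 / 82280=-229.40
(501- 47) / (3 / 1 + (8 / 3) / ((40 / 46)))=6810 / 91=74.84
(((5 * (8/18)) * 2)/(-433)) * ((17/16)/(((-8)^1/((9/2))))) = 85/13856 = 0.01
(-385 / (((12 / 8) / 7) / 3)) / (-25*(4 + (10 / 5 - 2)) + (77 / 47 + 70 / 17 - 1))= 430661 / 7610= 56.59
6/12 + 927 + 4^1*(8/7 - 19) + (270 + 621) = 24459/14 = 1747.07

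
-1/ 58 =-0.02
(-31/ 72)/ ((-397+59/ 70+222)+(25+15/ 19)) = 20615/ 7103844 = 0.00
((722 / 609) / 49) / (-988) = -19 / 775866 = -0.00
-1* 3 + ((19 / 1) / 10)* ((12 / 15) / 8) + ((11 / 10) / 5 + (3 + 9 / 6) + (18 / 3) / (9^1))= 773 / 300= 2.58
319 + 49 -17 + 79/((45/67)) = 21088/45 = 468.62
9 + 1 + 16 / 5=66 / 5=13.20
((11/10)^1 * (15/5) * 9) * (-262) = -38907/5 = -7781.40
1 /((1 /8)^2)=64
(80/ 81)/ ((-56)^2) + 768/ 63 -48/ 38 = 10.93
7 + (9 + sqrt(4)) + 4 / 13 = 238 / 13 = 18.31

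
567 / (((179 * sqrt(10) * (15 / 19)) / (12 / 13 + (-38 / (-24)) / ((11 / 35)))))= 12244113 * sqrt(10) / 5119400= 7.56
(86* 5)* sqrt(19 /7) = 708.43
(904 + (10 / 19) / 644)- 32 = 5334901 / 6118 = 872.00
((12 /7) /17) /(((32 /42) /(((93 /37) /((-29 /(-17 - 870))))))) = 10.18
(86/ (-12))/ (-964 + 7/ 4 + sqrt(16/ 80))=344 * sqrt(5)/ 222221967 + 551690/ 74073989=0.01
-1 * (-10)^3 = 1000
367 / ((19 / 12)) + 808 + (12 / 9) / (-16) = 237053 / 228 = 1039.71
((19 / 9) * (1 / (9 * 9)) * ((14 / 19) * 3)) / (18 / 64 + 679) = 448 / 5282091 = 0.00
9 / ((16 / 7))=63 / 16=3.94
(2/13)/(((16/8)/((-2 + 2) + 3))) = 3/13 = 0.23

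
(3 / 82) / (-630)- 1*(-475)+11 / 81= 475.14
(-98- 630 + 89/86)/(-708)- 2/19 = 1066085/1156872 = 0.92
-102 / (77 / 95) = -9690 / 77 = -125.84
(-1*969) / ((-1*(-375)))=-323 / 125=-2.58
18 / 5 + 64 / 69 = 1562 / 345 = 4.53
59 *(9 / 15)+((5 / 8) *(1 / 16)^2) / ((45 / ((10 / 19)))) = 30993433 / 875520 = 35.40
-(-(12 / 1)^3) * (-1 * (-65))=112320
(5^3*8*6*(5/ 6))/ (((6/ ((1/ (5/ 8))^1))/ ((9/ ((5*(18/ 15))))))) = 2000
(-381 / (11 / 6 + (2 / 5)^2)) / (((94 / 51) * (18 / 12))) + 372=4256166 / 14053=302.87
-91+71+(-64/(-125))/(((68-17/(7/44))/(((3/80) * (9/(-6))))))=-1699937/85000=-20.00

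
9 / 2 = 4.50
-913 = -913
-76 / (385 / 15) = -228 / 77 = -2.96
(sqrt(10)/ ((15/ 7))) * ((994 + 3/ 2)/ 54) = 13937 * sqrt(10)/ 1620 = 27.21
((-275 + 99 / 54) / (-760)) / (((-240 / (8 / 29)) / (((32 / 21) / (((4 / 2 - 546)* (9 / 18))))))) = 1639 / 708145200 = 0.00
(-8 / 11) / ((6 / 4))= -16 / 33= -0.48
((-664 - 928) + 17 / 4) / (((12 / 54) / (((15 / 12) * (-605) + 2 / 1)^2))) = -4064669819.93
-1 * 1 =-1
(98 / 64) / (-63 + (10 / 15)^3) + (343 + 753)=59375573 / 54176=1095.98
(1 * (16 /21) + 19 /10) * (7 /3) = 559 /90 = 6.21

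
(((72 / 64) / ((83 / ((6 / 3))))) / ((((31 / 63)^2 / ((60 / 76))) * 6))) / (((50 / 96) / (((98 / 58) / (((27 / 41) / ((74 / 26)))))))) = 590055354 / 2856711845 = 0.21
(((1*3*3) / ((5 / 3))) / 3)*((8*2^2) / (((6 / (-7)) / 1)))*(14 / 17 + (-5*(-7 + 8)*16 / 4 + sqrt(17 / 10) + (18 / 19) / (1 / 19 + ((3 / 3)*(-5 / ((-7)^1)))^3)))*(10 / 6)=4860240 / 2567 - 56*sqrt(170) / 5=1747.32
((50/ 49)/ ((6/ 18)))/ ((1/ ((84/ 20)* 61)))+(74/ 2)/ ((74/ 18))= 5553/ 7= 793.29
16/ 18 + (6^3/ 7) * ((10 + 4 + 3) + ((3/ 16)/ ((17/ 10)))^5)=192524251868413/ 366391259136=525.46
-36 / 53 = -0.68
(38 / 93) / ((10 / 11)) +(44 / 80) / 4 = 4367 / 7440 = 0.59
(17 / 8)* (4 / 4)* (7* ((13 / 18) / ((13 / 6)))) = 4.96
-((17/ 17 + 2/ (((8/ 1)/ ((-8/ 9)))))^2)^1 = -49/ 81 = -0.60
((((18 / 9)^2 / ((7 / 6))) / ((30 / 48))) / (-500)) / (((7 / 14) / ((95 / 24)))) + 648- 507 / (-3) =714799 / 875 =816.91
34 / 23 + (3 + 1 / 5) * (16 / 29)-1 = 2.24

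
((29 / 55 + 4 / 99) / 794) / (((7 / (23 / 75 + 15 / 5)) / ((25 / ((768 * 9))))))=8711 / 7131136320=0.00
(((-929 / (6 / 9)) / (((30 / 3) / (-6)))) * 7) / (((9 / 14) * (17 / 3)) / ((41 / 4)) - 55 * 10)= -16797249 / 1577480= -10.65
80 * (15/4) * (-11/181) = -3300/181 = -18.23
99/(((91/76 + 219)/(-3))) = -22572/16735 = -1.35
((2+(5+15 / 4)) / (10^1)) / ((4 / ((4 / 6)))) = 43 / 240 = 0.18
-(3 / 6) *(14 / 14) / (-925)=0.00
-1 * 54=-54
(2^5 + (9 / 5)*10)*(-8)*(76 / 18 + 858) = -3104000 / 9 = -344888.89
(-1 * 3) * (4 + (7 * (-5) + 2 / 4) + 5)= 153 / 2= 76.50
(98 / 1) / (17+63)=49 / 40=1.22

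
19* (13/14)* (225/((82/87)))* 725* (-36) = -31548538125/287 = -109925219.95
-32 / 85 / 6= -16 / 255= -0.06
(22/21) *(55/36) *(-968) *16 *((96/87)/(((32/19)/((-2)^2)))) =-356069120/5481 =-64964.26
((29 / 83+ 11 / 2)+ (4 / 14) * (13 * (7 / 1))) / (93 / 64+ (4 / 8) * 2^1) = 169184 / 13031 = 12.98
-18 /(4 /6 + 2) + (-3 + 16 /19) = -677 /76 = -8.91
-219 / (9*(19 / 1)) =-73 / 57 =-1.28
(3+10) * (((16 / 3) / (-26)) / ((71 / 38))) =-304 / 213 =-1.43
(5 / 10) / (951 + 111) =1 / 2124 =0.00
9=9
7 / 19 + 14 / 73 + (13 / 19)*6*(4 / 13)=2529 / 1387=1.82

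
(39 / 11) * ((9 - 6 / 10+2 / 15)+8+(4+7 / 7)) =4199 / 55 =76.35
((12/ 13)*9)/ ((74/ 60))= 3240/ 481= 6.74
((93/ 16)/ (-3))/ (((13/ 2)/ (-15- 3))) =279/ 52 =5.37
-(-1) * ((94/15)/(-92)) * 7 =-329/690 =-0.48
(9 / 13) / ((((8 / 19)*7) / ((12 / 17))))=513 / 3094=0.17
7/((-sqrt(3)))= -7 * sqrt(3)/3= -4.04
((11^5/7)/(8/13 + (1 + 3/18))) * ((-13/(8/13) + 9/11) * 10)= -5101876065/1946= -2621724.60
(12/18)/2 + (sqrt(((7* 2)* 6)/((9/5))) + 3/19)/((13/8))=319/741 + 16* sqrt(105)/39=4.63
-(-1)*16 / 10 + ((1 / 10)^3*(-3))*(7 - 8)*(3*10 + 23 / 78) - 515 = -13346037 / 26000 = -513.31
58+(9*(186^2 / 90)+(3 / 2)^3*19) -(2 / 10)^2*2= 716329 / 200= 3581.64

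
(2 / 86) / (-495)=-1 / 21285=-0.00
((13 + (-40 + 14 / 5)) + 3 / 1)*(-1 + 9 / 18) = 53 / 5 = 10.60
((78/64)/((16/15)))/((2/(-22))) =-6435/512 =-12.57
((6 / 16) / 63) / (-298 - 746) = -1 / 175392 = -0.00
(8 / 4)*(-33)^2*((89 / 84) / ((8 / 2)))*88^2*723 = 22610506248 / 7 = 3230072321.14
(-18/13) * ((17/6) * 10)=-510/13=-39.23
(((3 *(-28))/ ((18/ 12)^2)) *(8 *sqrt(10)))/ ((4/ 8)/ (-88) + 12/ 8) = -157696 *sqrt(10)/ 789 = -632.04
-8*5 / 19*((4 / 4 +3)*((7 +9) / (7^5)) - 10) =6720240 / 319333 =21.04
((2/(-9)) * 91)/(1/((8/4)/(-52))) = 7/9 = 0.78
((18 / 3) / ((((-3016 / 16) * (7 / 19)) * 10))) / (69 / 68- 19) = 7752 / 16137485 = 0.00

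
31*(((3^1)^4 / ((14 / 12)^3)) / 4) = 135594 / 343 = 395.32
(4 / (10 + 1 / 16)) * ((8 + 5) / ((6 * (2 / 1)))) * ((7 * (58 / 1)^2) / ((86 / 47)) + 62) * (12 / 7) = 9546.41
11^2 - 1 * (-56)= 177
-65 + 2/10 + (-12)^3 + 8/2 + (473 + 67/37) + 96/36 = -727784/555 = -1311.32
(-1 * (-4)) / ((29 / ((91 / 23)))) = 364 / 667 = 0.55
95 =95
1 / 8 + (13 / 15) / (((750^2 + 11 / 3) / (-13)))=8436203 / 67500440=0.12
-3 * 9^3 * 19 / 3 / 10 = -13851 / 10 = -1385.10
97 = 97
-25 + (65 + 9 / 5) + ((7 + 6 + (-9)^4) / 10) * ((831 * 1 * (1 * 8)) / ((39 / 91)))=50988153 / 5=10197630.60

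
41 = 41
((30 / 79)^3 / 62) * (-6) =-81000 / 15284209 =-0.01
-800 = -800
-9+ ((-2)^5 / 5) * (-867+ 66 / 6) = 27347 / 5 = 5469.40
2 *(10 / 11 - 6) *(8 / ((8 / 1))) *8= -896 / 11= -81.45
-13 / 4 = -3.25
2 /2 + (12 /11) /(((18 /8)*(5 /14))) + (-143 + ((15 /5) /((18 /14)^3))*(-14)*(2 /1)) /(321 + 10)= 7990064 /4423815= 1.81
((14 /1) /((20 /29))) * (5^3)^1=5075 /2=2537.50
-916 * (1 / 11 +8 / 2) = -41220 / 11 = -3747.27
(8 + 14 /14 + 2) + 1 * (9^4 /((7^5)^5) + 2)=17433892055631543717052 /1341068619663964900807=13.00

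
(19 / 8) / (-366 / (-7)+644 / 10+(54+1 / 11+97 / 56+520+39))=7315 / 2253047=0.00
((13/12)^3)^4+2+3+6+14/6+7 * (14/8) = 251401654923697/8916100448256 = 28.20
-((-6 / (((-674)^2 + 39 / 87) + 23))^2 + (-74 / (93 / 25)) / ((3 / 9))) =80277188055948761 / 1345185313373884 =59.68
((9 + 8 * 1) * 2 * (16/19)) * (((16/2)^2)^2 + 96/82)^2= 480632818.66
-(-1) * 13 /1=13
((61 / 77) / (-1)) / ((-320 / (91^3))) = 6566833 / 3520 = 1865.58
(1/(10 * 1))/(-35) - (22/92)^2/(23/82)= -440171/2129225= -0.21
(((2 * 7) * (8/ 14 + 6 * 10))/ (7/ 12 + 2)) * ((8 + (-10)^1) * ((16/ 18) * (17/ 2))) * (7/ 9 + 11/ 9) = -922624/ 93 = -9920.69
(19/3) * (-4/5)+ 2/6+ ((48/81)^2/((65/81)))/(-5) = -14101/2925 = -4.82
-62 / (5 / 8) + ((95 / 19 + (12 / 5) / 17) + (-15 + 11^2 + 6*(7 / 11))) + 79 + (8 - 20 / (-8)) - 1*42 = 23659 / 374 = 63.26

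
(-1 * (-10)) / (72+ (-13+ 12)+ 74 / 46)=0.14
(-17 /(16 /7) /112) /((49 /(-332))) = 1411 /3136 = 0.45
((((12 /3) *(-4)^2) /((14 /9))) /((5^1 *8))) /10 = 18 /175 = 0.10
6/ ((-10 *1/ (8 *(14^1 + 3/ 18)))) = -68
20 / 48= 5 / 12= 0.42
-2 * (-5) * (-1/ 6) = -5/ 3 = -1.67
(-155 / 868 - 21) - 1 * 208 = -6417 / 28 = -229.18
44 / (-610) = -22 / 305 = -0.07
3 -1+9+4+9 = 24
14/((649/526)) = 7364/649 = 11.35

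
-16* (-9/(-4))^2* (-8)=648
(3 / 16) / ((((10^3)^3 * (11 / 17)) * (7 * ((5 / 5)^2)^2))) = 51 / 1232000000000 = 0.00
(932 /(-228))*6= -466 /19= -24.53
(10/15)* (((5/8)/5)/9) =1/108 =0.01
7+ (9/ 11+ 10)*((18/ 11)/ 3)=1561/ 121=12.90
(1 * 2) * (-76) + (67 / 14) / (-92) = -195843 / 1288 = -152.05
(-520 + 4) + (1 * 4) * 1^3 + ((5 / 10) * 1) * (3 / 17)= -17405 / 34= -511.91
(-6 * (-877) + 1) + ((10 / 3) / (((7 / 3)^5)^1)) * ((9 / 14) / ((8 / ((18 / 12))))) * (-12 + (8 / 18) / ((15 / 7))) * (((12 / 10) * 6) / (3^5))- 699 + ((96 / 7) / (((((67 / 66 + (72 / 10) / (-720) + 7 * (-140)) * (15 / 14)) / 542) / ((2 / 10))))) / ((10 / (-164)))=8717745744471326 / 1900433121335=4587.24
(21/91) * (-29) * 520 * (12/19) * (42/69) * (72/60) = -701568/437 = -1605.42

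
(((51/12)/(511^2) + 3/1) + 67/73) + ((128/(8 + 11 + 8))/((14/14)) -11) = -2.34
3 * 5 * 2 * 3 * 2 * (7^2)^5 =50845544820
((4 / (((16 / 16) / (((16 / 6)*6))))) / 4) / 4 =4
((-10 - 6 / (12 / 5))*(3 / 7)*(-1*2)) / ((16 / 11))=825 / 112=7.37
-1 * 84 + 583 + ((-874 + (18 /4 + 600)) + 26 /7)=3265 /14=233.21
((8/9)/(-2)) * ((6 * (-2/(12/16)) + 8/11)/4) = 56/33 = 1.70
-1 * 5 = -5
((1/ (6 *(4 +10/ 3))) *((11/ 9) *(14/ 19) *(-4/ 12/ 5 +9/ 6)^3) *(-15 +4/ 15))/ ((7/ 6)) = -17571047/ 23085000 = -0.76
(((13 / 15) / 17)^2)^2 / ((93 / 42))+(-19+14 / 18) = -2388491397646 / 131075769375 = -18.22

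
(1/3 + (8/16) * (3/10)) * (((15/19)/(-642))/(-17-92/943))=1189/34203192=0.00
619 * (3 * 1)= 1857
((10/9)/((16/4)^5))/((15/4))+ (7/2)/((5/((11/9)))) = 14789/17280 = 0.86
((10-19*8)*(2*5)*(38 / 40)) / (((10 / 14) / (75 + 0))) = -141645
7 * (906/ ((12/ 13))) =13741/ 2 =6870.50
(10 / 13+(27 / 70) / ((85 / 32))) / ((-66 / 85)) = -17683 / 15015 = -1.18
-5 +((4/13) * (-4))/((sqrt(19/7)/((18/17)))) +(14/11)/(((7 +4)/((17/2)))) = -486/121 - 288 * sqrt(133)/4199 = -4.81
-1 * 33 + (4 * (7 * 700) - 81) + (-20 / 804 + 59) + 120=3952660 / 201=19664.98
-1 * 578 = -578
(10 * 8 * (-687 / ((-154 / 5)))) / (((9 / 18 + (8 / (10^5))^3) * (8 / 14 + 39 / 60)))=1789062500000000000 / 612304687500627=2921.85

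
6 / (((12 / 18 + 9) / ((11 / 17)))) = 198 / 493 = 0.40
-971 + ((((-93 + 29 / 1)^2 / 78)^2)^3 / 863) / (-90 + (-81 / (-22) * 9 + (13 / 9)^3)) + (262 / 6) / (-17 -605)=-3035621762617057333468283 / 6713018005182302190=-452199.26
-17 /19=-0.89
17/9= 1.89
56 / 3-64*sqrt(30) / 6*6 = 56 / 3-64*sqrt(30) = -331.88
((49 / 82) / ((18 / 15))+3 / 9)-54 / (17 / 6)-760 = -6509095 / 8364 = -778.23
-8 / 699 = -0.01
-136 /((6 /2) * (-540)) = 34 /405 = 0.08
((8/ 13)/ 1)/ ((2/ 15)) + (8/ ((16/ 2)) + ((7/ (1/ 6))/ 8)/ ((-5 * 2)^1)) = 5.09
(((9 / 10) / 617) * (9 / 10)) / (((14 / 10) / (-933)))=-75573 / 86380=-0.87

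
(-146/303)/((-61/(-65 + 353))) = 14016/6161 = 2.27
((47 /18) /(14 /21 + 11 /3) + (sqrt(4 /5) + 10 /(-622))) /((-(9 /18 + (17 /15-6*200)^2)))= -180*sqrt(5) /646776803-1067025 /2614918614529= -0.00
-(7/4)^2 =-49/16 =-3.06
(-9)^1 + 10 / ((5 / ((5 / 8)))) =-31 / 4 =-7.75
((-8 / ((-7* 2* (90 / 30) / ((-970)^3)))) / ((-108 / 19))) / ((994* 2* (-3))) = -4335196750 / 845397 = -5128.00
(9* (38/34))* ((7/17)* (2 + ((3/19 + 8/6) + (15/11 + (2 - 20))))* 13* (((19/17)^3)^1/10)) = -7716601347/78092135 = -98.81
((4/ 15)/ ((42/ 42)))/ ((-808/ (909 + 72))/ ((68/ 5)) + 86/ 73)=405807/ 1700615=0.24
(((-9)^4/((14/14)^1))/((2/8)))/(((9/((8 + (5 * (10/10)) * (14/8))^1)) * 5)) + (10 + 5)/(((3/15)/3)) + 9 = 50013/5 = 10002.60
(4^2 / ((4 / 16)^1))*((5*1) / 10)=32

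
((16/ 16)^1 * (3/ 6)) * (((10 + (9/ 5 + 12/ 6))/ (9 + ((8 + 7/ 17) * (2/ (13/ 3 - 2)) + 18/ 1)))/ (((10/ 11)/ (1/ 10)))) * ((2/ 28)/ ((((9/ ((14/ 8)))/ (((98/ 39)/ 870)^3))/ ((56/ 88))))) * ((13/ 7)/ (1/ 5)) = 14000231/ 319104363871800000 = 0.00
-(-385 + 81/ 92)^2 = -1248844921/ 8464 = -147547.84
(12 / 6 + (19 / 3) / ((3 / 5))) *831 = 31301 / 3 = 10433.67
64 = 64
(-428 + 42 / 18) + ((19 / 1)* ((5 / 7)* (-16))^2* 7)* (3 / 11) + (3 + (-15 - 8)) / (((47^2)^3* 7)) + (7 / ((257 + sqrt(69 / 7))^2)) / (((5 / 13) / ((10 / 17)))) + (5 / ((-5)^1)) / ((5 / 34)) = 48679925930404575611383322507 / 11307250080351477958879635 - 163709* sqrt(483) / 908213317073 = 4305.20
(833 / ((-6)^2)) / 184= 833 / 6624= 0.13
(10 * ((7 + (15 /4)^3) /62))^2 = 365383225 /3936256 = 92.83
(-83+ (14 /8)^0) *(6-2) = -328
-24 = -24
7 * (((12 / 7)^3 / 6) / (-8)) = -0.73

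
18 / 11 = 1.64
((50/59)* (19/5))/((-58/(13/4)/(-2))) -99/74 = -61847/63307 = -0.98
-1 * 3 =-3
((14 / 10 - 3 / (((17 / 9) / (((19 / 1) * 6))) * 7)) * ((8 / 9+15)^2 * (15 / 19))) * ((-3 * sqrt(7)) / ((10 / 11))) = 3274437023 * sqrt(7) / 203490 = 42573.82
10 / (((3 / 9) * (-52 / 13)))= -15 / 2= -7.50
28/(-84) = -1/3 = -0.33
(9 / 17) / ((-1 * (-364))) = 9 / 6188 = 0.00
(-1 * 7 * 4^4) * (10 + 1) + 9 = -19703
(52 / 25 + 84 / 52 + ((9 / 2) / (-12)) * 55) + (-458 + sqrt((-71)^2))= -1050217 / 2600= -403.93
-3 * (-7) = 21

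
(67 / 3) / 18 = 67 / 54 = 1.24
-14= -14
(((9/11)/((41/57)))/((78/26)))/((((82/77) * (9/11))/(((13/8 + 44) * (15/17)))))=8009925/457232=17.52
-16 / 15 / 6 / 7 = -8 / 315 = -0.03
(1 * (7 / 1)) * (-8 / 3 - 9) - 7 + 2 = -260 / 3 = -86.67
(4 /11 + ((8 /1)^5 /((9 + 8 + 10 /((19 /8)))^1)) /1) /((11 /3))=20550372 /48763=421.43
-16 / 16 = -1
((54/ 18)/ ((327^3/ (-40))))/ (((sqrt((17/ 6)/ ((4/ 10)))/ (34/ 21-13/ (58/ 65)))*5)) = 126184*sqrt(255)/ 603334585665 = 0.00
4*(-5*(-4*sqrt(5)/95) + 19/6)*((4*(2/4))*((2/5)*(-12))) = -608/5 - 768*sqrt(5)/95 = -139.68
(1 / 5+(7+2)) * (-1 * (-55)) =506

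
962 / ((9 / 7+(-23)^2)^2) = 23569 / 6889472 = 0.00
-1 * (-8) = 8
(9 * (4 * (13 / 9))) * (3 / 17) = 156 / 17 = 9.18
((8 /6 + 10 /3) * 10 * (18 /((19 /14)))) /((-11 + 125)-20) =6.58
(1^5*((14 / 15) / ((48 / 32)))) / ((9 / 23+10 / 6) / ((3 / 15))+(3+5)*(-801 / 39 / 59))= 0.08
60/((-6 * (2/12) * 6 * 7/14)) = -20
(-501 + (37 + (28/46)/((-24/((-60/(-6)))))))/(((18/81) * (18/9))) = -192201/184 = -1044.57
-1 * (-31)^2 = -961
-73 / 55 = -1.33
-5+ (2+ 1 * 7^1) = 4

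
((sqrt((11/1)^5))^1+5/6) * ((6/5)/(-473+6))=-1.03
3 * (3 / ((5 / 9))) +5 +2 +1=121 / 5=24.20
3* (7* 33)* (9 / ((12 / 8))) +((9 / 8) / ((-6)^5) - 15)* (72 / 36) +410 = 15683327 / 3456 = 4538.00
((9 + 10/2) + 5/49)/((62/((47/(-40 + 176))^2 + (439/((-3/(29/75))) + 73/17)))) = -150019659341/12642940800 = -11.87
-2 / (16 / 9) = -9 / 8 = -1.12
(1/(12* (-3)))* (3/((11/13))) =-13/132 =-0.10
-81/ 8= -10.12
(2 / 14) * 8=8 / 7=1.14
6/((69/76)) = 6.61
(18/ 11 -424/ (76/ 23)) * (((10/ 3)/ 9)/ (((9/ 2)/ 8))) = -4236160/ 50787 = -83.41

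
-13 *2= -26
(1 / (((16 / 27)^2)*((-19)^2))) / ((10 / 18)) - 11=-5076319 / 462080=-10.99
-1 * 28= -28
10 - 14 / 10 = 43 / 5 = 8.60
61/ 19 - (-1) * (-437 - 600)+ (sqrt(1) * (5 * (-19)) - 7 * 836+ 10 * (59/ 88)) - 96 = -5910591/ 836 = -7070.08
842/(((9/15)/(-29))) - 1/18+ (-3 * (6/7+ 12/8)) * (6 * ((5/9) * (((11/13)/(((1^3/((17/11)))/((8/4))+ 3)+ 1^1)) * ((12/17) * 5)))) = -3267707119/80262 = -40713.00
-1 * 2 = -2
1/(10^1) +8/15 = 19/30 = 0.63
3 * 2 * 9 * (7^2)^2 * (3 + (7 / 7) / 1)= 518616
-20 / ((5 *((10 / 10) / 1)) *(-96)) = 1 / 24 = 0.04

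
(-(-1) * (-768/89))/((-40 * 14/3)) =0.05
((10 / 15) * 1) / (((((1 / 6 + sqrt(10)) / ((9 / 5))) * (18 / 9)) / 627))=-11286 / 1795 + 67716 * sqrt(10) / 1795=113.01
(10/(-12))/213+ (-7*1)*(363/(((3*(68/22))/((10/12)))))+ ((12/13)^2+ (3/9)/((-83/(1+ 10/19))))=-2634752091883/11580522876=-227.52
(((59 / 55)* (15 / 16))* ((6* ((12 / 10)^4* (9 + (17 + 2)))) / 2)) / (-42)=-28674 / 6875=-4.17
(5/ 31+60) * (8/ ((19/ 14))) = 208880/ 589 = 354.63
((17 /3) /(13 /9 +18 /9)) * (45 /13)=5.69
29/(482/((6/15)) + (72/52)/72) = 1508/62661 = 0.02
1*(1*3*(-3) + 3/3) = -8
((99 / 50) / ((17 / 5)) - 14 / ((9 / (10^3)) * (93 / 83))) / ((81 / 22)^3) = -1051261797388 / 37809369945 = -27.80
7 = 7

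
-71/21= -3.38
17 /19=0.89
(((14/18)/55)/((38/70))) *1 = 49/1881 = 0.03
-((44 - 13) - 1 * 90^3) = 728969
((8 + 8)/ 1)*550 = 8800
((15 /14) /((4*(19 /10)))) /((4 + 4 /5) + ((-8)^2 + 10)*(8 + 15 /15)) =125 /594776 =0.00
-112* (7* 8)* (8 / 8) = -6272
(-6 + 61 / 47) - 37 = -1960 / 47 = -41.70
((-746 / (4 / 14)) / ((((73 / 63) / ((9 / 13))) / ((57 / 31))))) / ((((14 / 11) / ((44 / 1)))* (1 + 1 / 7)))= -86768.53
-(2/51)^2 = -0.00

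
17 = 17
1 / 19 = 0.05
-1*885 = -885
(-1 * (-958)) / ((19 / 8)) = 7664 / 19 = 403.37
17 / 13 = 1.31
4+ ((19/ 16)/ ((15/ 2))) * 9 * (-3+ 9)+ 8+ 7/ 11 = 4661/ 220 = 21.19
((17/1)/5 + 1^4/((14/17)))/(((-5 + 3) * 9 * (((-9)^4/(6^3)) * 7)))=-646/535815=-0.00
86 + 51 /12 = 90.25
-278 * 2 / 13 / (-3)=556 / 39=14.26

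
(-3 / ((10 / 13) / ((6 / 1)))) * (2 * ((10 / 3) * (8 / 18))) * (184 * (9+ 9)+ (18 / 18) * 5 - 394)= -607984 / 3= -202661.33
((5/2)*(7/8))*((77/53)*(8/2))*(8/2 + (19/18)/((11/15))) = 87955/1272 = 69.15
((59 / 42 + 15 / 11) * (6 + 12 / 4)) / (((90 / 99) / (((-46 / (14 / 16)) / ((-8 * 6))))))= 29417 / 980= 30.02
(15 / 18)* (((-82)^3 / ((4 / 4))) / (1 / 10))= -13784200 / 3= -4594733.33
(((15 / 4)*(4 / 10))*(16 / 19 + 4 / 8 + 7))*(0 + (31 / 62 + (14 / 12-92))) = -85907 / 76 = -1130.36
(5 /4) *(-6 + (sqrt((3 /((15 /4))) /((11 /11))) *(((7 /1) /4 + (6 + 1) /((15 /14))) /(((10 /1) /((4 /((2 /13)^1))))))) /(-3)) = -6461 *sqrt(5) /1800 - 15 /2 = -15.53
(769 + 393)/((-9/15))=-5810/3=-1936.67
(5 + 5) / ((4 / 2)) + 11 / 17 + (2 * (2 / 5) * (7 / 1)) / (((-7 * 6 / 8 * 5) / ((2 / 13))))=93056 / 16575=5.61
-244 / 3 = -81.33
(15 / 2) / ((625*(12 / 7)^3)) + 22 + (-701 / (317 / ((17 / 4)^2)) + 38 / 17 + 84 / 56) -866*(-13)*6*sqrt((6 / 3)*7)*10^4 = -11023268573 / 776016000 + 675480000*sqrt(14) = 2527414717.41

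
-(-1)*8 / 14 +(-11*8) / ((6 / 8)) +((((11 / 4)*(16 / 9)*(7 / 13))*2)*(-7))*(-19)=477868 / 819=583.48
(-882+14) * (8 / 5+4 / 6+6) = -107632 / 15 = -7175.47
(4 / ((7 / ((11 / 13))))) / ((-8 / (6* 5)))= -165 / 91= -1.81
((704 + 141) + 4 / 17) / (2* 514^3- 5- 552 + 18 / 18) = 14369 / 4617079844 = 0.00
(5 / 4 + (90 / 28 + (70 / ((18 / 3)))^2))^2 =1254930625 / 63504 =19761.44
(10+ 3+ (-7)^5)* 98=-1645812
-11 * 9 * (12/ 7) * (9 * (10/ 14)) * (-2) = 2182.04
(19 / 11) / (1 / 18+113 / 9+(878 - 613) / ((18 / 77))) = 171 / 113476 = 0.00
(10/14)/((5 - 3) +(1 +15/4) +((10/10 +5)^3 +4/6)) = 60/18767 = 0.00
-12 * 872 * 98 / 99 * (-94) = 32131456 / 33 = 973680.48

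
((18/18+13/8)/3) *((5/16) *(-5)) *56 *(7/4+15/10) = -15925/64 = -248.83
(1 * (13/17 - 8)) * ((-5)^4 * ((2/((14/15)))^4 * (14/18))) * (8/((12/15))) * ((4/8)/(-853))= 2162109375/4973843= 434.70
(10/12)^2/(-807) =-25/29052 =-0.00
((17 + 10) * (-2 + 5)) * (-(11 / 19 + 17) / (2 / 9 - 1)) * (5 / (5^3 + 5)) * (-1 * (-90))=10956870 / 1729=6337.11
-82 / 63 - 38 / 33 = -1700 / 693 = -2.45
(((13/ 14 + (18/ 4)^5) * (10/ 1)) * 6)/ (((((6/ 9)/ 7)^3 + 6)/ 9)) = 73862276355/ 444592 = 166134.96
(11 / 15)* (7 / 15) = 77 / 225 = 0.34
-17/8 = -2.12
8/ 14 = 4/ 7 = 0.57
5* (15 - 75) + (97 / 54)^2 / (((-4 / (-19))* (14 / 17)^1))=-45949693 / 163296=-281.39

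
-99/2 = -49.50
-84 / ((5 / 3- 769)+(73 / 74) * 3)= 18648 / 169691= 0.11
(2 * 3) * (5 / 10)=3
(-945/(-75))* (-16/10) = -504/25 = -20.16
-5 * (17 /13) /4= -85 /52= -1.63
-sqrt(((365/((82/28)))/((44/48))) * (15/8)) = -15 * sqrt(230461)/451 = -15.97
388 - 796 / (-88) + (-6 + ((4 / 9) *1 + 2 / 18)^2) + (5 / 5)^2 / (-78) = 4532906 / 11583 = 391.34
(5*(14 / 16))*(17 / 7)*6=255 / 4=63.75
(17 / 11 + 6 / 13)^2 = 82369 / 20449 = 4.03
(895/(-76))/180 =-0.07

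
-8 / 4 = -2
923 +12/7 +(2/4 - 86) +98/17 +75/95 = 3824565/4522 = 845.77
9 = 9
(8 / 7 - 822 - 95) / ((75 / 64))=-781.53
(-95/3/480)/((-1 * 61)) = 19/17568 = 0.00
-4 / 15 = -0.27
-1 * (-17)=17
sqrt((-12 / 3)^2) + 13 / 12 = 61 / 12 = 5.08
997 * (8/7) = 7976/7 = 1139.43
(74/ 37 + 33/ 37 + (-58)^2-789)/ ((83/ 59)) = 5627538/ 3071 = 1832.48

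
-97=-97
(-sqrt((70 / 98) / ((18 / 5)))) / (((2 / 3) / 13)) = -65 * sqrt(14) / 28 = -8.69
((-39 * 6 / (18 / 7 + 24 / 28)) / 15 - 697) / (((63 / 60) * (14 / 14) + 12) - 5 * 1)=-14031 / 161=-87.15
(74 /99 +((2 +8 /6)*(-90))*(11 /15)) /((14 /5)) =-54265 /693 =-78.30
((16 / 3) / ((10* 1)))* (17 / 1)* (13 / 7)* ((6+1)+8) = 1768 / 7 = 252.57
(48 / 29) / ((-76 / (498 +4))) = -6024 / 551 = -10.93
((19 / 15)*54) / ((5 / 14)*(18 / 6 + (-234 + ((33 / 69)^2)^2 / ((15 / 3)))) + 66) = -669939354 / 161571575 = -4.15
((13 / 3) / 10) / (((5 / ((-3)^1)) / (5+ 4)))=-2.34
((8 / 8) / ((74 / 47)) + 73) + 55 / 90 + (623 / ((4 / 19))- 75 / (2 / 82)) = -55283 / 1332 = -41.50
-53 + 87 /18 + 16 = -193 /6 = -32.17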